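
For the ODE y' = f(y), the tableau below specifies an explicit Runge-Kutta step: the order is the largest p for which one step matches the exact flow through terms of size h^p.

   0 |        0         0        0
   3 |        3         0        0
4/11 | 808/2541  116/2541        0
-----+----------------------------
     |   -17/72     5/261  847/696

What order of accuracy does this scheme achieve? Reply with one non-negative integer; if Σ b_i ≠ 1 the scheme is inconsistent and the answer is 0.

b = (-17/72, 5/261, 847/696)
c = (0, 3, 4/11)
Ac = (0, 0, 116/847)
Σ b_i: (-17/72)·1 + 5/261·1 + 847/696·1 = 1 ✓
b·c: 5/261·3 + 847/696·4/11 = 1/2 ✓
b·c²: 5/261·9 + 847/696·16/121 = 1/3 ✓
b·Ac: 847/696·116/847 = 1/6 ✓; 3 stages ⇒ order 3.

3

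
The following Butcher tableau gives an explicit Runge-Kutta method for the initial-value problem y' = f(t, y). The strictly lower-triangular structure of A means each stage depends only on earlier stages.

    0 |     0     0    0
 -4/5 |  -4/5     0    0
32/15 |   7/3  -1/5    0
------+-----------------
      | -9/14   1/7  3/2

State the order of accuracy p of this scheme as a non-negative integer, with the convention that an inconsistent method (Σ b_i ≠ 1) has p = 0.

1

b = (-9/14, 1/7, 3/2)
c = (0, -4/5, 32/15)
Ac = (0, 0, 4/25)
Σ b_i: (-9/14)·1 + 1/7·1 + 3/2·1 = 1 ✓
b·c: 1/7·(-4/5) + 3/2·32/15 = 108/35 ≠ 1/2 ⇒ order 1.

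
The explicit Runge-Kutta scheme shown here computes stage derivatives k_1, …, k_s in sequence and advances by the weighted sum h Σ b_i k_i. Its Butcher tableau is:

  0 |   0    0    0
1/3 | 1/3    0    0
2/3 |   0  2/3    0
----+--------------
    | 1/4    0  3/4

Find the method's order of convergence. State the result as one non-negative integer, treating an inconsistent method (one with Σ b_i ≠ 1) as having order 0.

b = (1/4, 0, 3/4)
c = (0, 1/3, 2/3)
Ac = (0, 0, 2/9)
Σ b_i: 1/4·1 + 3/4·1 = 1 ✓
b·c: 3/4·2/3 = 1/2 ✓
b·c²: 3/4·4/9 = 1/3 ✓
b·Ac: 3/4·2/9 = 1/6 ✓; 3 stages ⇒ order 3.

3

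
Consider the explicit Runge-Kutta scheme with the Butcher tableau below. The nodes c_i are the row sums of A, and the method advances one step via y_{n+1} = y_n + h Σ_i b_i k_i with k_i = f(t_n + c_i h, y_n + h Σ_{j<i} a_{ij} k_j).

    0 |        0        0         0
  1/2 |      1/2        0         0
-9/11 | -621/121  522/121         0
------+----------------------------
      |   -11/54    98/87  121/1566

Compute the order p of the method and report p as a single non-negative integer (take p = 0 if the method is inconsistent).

b = (-11/54, 98/87, 121/1566)
c = (0, 1/2, -9/11)
Ac = (0, 0, 261/121)
Σ b_i: (-11/54)·1 + 98/87·1 + 121/1566·1 = 1 ✓
b·c: 98/87·1/2 + 121/1566·(-9/11) = 1/2 ✓
b·c²: 98/87·1/4 + 121/1566·81/121 = 1/3 ✓
b·Ac: 121/1566·261/121 = 1/6 ✓; 3 stages ⇒ order 3.

3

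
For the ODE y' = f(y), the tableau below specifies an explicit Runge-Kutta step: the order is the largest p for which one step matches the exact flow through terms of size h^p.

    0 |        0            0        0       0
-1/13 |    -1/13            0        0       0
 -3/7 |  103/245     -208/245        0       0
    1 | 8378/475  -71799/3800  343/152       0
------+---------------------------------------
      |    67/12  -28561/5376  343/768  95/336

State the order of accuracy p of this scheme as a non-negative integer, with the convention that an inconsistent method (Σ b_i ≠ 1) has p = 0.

b = (67/12, -28561/5376, 343/768, 95/336)
c = (0, -1/13, -3/7, 1)
Ac = (0, 0, 16/245, 231/475)
Σ b_i: 67/12·1 + (-28561/5376)·1 + 343/768·1 + 95/336·1 = 1 ✓
b·c: (-28561/5376)·(-1/13) + 343/768·(-3/7) + 95/336·1 = 1/2 ✓
b·c²: (-28561/5376)·1/169 + 343/768·9/49 + 95/336·1 = 1/3 ✓
b·Ac: 343/768·16/245 + 95/336·231/475 = 1/6 ✓
b·c³: (-28561/5376)·(-1/2197) + 343/768·(-27/343) + 95/336·1 = 1/4 ✓
b·(c∘Ac): 343/768·(-48/1715) + 95/336·231/475 = 1/8 ✓
b·Ac²: 343/768·(-16/3185) + 95/336·1869/6175 = 1/12 ✓
b·A²c: 95/336·14/95 = 1/24 ✓; 4 stages ⇒ order 4.

4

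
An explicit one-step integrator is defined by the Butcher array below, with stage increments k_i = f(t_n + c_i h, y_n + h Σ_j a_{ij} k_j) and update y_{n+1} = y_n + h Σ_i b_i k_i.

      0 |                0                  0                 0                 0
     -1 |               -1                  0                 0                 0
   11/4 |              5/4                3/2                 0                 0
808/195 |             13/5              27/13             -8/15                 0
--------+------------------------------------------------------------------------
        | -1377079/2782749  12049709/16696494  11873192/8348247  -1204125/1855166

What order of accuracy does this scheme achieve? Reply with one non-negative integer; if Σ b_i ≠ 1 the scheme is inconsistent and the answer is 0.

3

b = (-1377079/2782749, 12049709/16696494, 11873192/8348247, -1204125/1855166)
c = (0, -1, 11/4, 808/195)
Ac = (0, 0, -3/2, -691/195)
Σ b_i: (-1377079/2782749)·1 + 12049709/16696494·1 + 11873192/8348247·1 + (-1204125/1855166)·1 = 1 ✓
b·c: 12049709/16696494·(-1) + 11873192/8348247·11/4 + (-1204125/1855166)·808/195 = 1/2 ✓
b·c²: 12049709/16696494·1 + 11873192/8348247·121/16 + (-1204125/1855166)·652864/38025 = 1/3 ✓
b·Ac: 11873192/8348247·(-3/2) + (-1204125/1855166)·(-691/195) = 1/6 ✓
b·c³: 12049709/16696494·(-1) + 11873192/8348247·1331/64 + (-1204125/1855166)·527514112/7414875 = -15037427233/868217688 ≠ 1/4 ⇒ order 3.
b·(c∘Ac): 11873192/8348247·(-33/8) + (-1204125/1855166)·(-558328/38025) = 10194941/2782749 ≠ 1/8
b·Ac²: 11873192/8348247·3/2 + (-1204125/1855166)·(-763/390) = 37880959/11130996 ≠ 1/12
b·A²c: (-1204125/1855166)·4/5 = -481650/927583 ≠ 1/24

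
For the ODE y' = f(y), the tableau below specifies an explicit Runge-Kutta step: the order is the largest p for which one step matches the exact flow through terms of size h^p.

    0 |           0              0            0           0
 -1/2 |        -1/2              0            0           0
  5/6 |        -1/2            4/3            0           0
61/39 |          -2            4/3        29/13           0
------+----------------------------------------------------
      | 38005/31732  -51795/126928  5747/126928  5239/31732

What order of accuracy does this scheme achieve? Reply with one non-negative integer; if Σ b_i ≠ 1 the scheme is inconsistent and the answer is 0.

3

b = (38005/31732, -51795/126928, 5747/126928, 5239/31732)
c = (0, -1/2, 5/6, 61/39)
Ac = (0, 0, -2/3, 31/26)
Σ b_i: 38005/31732·1 + (-51795/126928)·1 + 5747/126928·1 + 5239/31732·1 = 1 ✓
b·c: (-51795/126928)·(-1/2) + 5747/126928·5/6 + 5239/31732·61/39 = 1/2 ✓
b·c²: (-51795/126928)·1/4 + 5747/126928·25/36 + 5239/31732·3721/1521 = 1/3 ✓
b·Ac: 5747/126928·(-2/3) + 5239/31732·31/26 = 1/6 ✓
b·c³: (-51795/126928)·(-1/8) + 5747/126928·125/216 + 5239/31732·226981/59319 = 3509501/4950192 ≠ 1/4 ⇒ order 3.
b·(c∘Ac): 5747/126928·(-5/9) + 5239/31732·1891/1014 = 322991/1142352 ≠ 1/8
b·Ac²: 5747/126928·1/3 + 5239/31732·881/468 = 93071/285588 ≠ 1/12
b·A²c: 5239/31732·(-58/39) = -11687/47598 ≠ 1/24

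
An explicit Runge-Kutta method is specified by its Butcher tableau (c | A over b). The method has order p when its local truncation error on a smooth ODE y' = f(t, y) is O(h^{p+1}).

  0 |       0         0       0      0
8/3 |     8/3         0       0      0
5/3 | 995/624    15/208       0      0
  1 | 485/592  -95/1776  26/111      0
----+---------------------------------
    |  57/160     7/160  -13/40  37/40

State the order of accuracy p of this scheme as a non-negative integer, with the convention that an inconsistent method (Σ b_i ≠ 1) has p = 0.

b = (57/160, 7/160, -13/40, 37/40)
c = (0, 8/3, 5/3, 1)
Ac = (0, 0, 5/26, 55/222)
Σ b_i: 57/160·1 + 7/160·1 + (-13/40)·1 + 37/40·1 = 1 ✓
b·c: 7/160·8/3 + (-13/40)·5/3 + 37/40·1 = 1/2 ✓
b·c²: 7/160·64/9 + (-13/40)·25/9 + 37/40·1 = 1/3 ✓
b·Ac: (-13/40)·5/26 + 37/40·55/222 = 1/6 ✓
b·c³: 7/160·512/27 + (-13/40)·125/27 + 37/40·1 = 1/4 ✓
b·(c∘Ac): (-13/40)·25/78 + 37/40·55/222 = 1/8 ✓
b·Ac²: (-13/40)·20/39 + 37/40·10/37 = 1/12 ✓
b·A²c: 37/40·5/111 = 1/24 ✓; 4 stages ⇒ order 4.

4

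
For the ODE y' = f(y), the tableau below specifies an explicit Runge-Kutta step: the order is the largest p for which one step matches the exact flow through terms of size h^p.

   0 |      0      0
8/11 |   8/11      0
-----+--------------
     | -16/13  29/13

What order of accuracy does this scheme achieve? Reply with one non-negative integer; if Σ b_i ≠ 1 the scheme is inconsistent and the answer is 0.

b = (-16/13, 29/13)
c = (0, 8/11)
Σ b_i: (-16/13)·1 + 29/13·1 = 1 ✓
b·c: 29/13·8/11 = 232/143 ≠ 1/2 ⇒ order 1.

1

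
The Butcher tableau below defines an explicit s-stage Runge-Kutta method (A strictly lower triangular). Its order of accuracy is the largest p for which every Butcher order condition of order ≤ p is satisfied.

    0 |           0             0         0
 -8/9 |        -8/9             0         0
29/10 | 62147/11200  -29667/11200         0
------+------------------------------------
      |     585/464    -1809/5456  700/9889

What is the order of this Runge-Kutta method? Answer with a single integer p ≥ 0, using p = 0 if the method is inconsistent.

b = (585/464, -1809/5456, 700/9889)
c = (0, -8/9, 29/10)
Ac = (0, 0, 9889/4200)
Σ b_i: 585/464·1 + (-1809/5456)·1 + 700/9889·1 = 1 ✓
b·c: (-1809/5456)·(-8/9) + 700/9889·29/10 = 1/2 ✓
b·c²: (-1809/5456)·64/81 + 700/9889·841/100 = 1/3 ✓
b·Ac: 700/9889·9889/4200 = 1/6 ✓; 3 stages ⇒ order 3.

3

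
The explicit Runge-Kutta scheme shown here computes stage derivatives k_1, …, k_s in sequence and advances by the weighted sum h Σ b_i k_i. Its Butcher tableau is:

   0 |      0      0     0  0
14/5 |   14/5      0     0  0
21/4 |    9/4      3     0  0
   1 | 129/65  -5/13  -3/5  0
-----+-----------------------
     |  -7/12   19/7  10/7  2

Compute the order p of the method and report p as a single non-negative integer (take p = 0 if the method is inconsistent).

0

b = (-7/12, 19/7, 10/7, 2)
c = (0, 14/5, 21/4, 1)
Ac = (0, 0, 42/5, -1099/260)
Σ b_i: (-7/12)·1 + 19/7·1 + 10/7·1 + 2·1 = 467/84 ≠ 1 ⇒ order 0.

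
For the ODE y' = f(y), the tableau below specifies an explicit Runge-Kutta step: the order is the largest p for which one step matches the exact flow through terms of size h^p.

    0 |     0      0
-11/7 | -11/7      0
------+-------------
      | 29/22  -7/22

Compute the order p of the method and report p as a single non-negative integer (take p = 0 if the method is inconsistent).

b = (29/22, -7/22)
c = (0, -11/7)
Σ b_i: 29/22·1 + (-7/22)·1 = 1 ✓
b·c: (-7/22)·(-11/7) = 1/2 ✓; 2 stages ⇒ order 2.

2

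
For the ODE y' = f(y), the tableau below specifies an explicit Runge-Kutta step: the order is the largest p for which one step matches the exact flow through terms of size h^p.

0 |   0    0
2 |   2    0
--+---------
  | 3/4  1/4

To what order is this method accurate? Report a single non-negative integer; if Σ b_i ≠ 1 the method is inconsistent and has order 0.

2

b = (3/4, 1/4)
c = (0, 2)
Σ b_i: 3/4·1 + 1/4·1 = 1 ✓
b·c: 1/4·2 = 1/2 ✓; 2 stages ⇒ order 2.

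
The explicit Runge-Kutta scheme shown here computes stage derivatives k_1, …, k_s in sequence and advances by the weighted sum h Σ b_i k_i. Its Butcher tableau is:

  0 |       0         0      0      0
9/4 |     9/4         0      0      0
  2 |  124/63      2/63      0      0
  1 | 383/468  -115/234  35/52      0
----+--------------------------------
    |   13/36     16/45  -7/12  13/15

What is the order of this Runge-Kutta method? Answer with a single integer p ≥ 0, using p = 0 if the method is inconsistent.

b = (13/36, 16/45, -7/12, 13/15)
c = (0, 9/4, 2, 1)
Ac = (0, 0, 1/14, 25/104)
Σ b_i: 13/36·1 + 16/45·1 + (-7/12)·1 + 13/15·1 = 1 ✓
b·c: 16/45·9/4 + (-7/12)·2 + 13/15·1 = 1/2 ✓
b·c²: 16/45·81/16 + (-7/12)·4 + 13/15·1 = 1/3 ✓
b·Ac: (-7/12)·1/14 + 13/15·25/104 = 1/6 ✓
b·c³: 16/45·729/64 + (-7/12)·8 + 13/15·1 = 1/4 ✓
b·(c∘Ac): (-7/12)·1/7 + 13/15·25/104 = 1/8 ✓
b·Ac²: (-7/12)·9/56 + 13/15·85/416 = 1/12 ✓
b·A²c: 13/15·5/104 = 1/24 ✓; 4 stages ⇒ order 4.

4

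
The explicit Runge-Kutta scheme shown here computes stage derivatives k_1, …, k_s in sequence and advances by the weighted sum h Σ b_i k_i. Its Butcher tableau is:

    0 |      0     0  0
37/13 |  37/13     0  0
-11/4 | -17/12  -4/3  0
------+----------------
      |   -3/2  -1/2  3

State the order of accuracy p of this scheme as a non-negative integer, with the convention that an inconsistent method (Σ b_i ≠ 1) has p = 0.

b = (-3/2, -1/2, 3)
c = (0, 37/13, -11/4)
Ac = (0, 0, -148/39)
Σ b_i: (-3/2)·1 + (-1/2)·1 + 3·1 = 1 ✓
b·c: (-1/2)·37/13 + 3·(-11/4) = -503/52 ≠ 1/2 ⇒ order 1.

1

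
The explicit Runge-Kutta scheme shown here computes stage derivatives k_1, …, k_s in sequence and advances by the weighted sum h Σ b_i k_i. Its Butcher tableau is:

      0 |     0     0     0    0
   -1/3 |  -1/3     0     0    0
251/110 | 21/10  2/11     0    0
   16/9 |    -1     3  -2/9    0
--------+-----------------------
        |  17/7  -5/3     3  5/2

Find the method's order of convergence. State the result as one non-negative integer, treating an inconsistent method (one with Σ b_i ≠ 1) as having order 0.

0

b = (17/7, -5/3, 3, 5/2)
c = (0, -1/3, 251/110, 16/9)
Ac = (0, 0, -2/33, -746/495)
Σ b_i: 17/7·1 + (-5/3)·1 + 3·1 + 5/2·1 = 263/42 ≠ 1 ⇒ order 0.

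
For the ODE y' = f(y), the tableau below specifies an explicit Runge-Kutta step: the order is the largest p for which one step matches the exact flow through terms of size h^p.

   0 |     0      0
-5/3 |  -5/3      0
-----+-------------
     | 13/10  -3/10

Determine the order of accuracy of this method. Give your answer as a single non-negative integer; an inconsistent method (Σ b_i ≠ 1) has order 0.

2

b = (13/10, -3/10)
c = (0, -5/3)
Σ b_i: 13/10·1 + (-3/10)·1 = 1 ✓
b·c: (-3/10)·(-5/3) = 1/2 ✓; 2 stages ⇒ order 2.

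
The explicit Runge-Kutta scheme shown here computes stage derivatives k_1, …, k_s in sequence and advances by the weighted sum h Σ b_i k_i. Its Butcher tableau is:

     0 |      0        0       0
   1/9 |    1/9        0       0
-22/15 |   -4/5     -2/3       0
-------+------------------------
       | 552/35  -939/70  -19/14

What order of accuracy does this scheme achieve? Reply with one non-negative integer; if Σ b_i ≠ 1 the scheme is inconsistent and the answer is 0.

b = (552/35, -939/70, -19/14)
c = (0, 1/9, -22/15)
Ac = (0, 0, -2/27)
Σ b_i: 552/35·1 + (-939/70)·1 + (-19/14)·1 = 1 ✓
b·c: (-939/70)·1/9 + (-19/14)·(-22/15) = 1/2 ✓
b·c²: (-939/70)·1/81 + (-19/14)·484/225 = -29153/9450 ≠ 1/3 ⇒ order 2.
b·Ac: (-19/14)·(-2/27) = 19/189 ≠ 1/6

2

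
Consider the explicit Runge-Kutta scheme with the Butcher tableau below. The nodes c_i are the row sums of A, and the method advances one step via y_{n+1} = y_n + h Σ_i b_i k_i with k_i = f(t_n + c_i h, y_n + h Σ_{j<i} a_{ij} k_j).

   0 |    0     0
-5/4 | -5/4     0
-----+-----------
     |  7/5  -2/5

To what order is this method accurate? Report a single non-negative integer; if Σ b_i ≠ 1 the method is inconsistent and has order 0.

2

b = (7/5, -2/5)
c = (0, -5/4)
Σ b_i: 7/5·1 + (-2/5)·1 = 1 ✓
b·c: (-2/5)·(-5/4) = 1/2 ✓; 2 stages ⇒ order 2.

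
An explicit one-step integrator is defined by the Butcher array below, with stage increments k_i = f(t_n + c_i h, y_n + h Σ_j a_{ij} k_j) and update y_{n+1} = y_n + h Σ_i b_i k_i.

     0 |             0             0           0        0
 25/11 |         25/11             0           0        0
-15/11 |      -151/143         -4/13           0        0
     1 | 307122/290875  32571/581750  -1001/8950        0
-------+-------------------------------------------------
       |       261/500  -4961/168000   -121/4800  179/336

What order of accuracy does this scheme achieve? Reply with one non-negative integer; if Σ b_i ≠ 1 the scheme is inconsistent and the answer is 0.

b = (261/500, -4961/168000, -121/4800, 179/336)
c = (0, 25/11, -15/11, 1)
Ac = (0, 0, -100/143, 651/2327)
Σ b_i: 261/500·1 + (-4961/168000)·1 + (-121/4800)·1 + 179/336·1 = 1 ✓
b·c: (-4961/168000)·25/11 + (-121/4800)·(-15/11) + 179/336·1 = 1/2 ✓
b·c²: (-4961/168000)·625/121 + (-121/4800)·225/121 + 179/336·1 = 1/3 ✓
b·Ac: (-121/4800)·(-100/143) + 179/336·651/2327 = 1/6 ✓
b·c³: (-4961/168000)·15625/1331 + (-121/4800)·(-3375/1331) + 179/336·1 = 1/4 ✓
b·(c∘Ac): (-121/4800)·1500/1573 + 179/336·651/2327 = 1/8 ✓
b·Ac²: (-121/4800)·(-2500/1573) + 179/336·189/2327 = 1/12 ✓
b·A²c: 179/336·14/179 = 1/24 ✓; 4 stages ⇒ order 4.

4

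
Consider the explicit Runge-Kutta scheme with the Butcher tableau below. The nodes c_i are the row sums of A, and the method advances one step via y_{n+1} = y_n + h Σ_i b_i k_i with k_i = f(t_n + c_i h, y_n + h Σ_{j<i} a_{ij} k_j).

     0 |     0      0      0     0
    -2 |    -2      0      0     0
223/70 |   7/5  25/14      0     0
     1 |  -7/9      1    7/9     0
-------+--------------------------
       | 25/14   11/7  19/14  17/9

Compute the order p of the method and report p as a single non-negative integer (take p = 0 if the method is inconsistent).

0

b = (25/14, 11/7, 19/14, 17/9)
c = (0, -2, 223/70, 1)
Ac = (0, 0, -25/7, 43/90)
Σ b_i: 25/14·1 + 11/7·1 + 19/14·1 + 17/9·1 = 416/63 ≠ 1 ⇒ order 0.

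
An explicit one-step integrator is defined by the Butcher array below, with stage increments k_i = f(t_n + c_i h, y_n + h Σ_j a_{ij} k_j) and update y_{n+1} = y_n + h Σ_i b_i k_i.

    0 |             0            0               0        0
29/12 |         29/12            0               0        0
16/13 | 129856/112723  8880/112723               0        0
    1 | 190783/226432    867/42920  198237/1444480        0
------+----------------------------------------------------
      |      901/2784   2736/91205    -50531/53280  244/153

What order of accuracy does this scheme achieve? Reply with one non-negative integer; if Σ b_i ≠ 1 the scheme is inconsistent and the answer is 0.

b = (901/2784, 2736/91205, -50531/53280, 244/153)
c = (0, 29/12, 16/13, 1)
Ac = (0, 0, 740/3887, 425/1952)
Σ b_i: 901/2784·1 + 2736/91205·1 + (-50531/53280)·1 + 244/153·1 = 1 ✓
b·c: 2736/91205·29/12 + (-50531/53280)·16/13 + 244/153·1 = 1/2 ✓
b·c²: 2736/91205·841/144 + (-50531/53280)·256/169 + 244/153·1 = 1/3 ✓
b·Ac: (-50531/53280)·740/3887 + 244/153·425/1952 = 1/6 ✓
b·c³: 2736/91205·24389/1728 + (-50531/53280)·4096/2197 + 244/153·1 = 1/4 ✓
b·(c∘Ac): (-50531/53280)·11840/50531 + 244/153·425/1952 = 1/8 ✓
b·Ac²: (-50531/53280)·5365/11661 + 244/153·7633/23424 = 1/12 ✓
b·A²c: 244/153·51/1952 = 1/24 ✓; 4 stages ⇒ order 4.

4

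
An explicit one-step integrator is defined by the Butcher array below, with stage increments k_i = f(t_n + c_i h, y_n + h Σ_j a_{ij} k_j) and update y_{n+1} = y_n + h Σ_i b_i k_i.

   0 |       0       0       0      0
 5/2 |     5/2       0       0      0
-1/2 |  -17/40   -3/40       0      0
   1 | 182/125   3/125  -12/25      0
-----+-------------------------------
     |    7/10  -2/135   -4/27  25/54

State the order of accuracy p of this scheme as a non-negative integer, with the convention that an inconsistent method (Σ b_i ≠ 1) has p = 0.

4

b = (7/10, -2/135, -4/27, 25/54)
c = (0, 5/2, -1/2, 1)
Ac = (0, 0, -3/16, 3/10)
Σ b_i: 7/10·1 + (-2/135)·1 + (-4/27)·1 + 25/54·1 = 1 ✓
b·c: (-2/135)·5/2 + (-4/27)·(-1/2) + 25/54·1 = 1/2 ✓
b·c²: (-2/135)·25/4 + (-4/27)·1/4 + 25/54·1 = 1/3 ✓
b·Ac: (-4/27)·(-3/16) + 25/54·3/10 = 1/6 ✓
b·c³: (-2/135)·125/8 + (-4/27)·(-1/8) + 25/54·1 = 1/4 ✓
b·(c∘Ac): (-4/27)·3/32 + 25/54·3/10 = 1/8 ✓
b·Ac²: (-4/27)·(-15/32) + 25/54·3/100 = 1/12 ✓
b·A²c: 25/54·9/100 = 1/24 ✓; 4 stages ⇒ order 4.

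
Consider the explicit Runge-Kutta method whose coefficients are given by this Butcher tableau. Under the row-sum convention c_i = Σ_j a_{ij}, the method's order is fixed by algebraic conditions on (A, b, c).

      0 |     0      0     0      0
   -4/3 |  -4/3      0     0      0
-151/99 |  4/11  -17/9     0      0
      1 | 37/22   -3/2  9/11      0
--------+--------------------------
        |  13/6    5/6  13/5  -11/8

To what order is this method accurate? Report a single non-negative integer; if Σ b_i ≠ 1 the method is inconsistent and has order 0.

b = (13/6, 5/6, 13/5, -11/8)
c = (0, -4/3, -151/99, 1)
Ac = (0, 0, 68/27, 91/121)
Σ b_i: 13/6·1 + 5/6·1 + 13/5·1 + (-11/8)·1 = 169/40 ≠ 1 ⇒ order 0.

0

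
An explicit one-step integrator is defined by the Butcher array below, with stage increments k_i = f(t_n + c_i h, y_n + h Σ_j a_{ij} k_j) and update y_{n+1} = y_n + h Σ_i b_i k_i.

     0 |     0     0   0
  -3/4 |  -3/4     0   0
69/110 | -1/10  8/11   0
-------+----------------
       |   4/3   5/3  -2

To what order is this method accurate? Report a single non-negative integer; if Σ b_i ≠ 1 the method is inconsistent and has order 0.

b = (4/3, 5/3, -2)
c = (0, -3/4, 69/110)
Ac = (0, 0, -6/11)
Σ b_i: 4/3·1 + 5/3·1 + (-2)·1 = 1 ✓
b·c: 5/3·(-3/4) + (-2)·69/110 = -551/220 ≠ 1/2 ⇒ order 1.

1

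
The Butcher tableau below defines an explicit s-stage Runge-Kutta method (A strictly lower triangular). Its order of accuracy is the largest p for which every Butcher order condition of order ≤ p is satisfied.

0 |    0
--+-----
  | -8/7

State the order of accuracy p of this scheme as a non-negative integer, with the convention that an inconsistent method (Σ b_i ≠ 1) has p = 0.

0

b = (-8/7)
c = (0)
Σ b_i: (-8/7)·1 = -8/7 ≠ 1 ⇒ order 0.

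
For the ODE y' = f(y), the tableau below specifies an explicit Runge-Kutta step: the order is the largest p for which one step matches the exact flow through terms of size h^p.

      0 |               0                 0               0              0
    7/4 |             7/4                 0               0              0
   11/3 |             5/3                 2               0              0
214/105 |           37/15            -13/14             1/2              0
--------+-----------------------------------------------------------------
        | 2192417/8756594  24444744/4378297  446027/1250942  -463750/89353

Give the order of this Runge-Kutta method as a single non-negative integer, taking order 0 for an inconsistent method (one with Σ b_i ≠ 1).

b = (2192417/8756594, 24444744/4378297, 446027/1250942, -463750/89353)
c = (0, 7/4, 11/3, 214/105)
Ac = (0, 0, 7/2, 5/24)
Σ b_i: 2192417/8756594·1 + 24444744/4378297·1 + 446027/1250942·1 + (-463750/89353)·1 = 1 ✓
b·c: 24444744/4378297·7/4 + 446027/1250942·11/3 + (-463750/89353)·214/105 = 1/2 ✓
b·c²: 24444744/4378297·49/16 + 446027/1250942·121/9 + (-463750/89353)·45796/11025 = 1/3 ✓
b·Ac: 446027/1250942·7/2 + (-463750/89353)·5/24 = 1/6 ✓
b·c³: 24444744/4378297·343/64 + 446027/1250942·1331/27 + (-463750/89353)·9800344/1157625 = 102027953/28657944 ≠ 1/4 ⇒ order 3.
b·(c∘Ac): 446027/1250942·77/6 + (-463750/89353)·107/252 = 7630141/3216708 ≠ 1/8
b·Ac²: 446027/1250942·49/8 + (-463750/89353)·1117/288 = -10495667/584856 ≠ 1/12
b·A²c: (-463750/89353)·7/4 = -1623125/178706 ≠ 1/24

3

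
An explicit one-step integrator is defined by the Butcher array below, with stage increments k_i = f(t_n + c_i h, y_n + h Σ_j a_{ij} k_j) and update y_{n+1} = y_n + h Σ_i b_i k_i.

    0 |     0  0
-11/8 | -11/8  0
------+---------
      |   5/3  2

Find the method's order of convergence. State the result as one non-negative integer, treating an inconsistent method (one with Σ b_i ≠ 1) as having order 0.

b = (5/3, 2)
c = (0, -11/8)
Σ b_i: 5/3·1 + 2·1 = 11/3 ≠ 1 ⇒ order 0.

0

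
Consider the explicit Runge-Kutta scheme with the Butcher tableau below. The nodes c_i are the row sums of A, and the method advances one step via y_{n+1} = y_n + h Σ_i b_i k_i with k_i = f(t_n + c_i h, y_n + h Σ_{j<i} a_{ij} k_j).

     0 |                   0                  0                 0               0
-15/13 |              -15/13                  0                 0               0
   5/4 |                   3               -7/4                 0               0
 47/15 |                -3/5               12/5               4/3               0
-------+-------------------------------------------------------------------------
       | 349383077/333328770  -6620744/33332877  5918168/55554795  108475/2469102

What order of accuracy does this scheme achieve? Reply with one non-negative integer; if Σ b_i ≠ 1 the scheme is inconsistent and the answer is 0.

3

b = (349383077/333328770, -6620744/33332877, 5918168/55554795, 108475/2469102)
c = (0, -15/13, 5/4, 47/15)
Ac = (0, 0, 105/52, -43/39)
Σ b_i: 349383077/333328770·1 + (-6620744/33332877)·1 + 5918168/55554795·1 + 108475/2469102·1 = 1 ✓
b·c: (-6620744/33332877)·(-15/13) + 5918168/55554795·5/4 + 108475/2469102·47/15 = 1/2 ✓
b·c²: (-6620744/33332877)·225/169 + 5918168/55554795·25/16 + 108475/2469102·2209/225 = 1/3 ✓
b·Ac: 5918168/55554795·105/52 + 108475/2469102·(-43/39) = 1/6 ✓
b·c³: (-6620744/33332877)·(-3375/2197) + 5918168/55554795·125/64 + 108475/2469102·103823/3375 = 32320519469/17333096040 ≠ 1/4 ⇒ order 3.
b·(c∘Ac): 5918168/55554795·525/208 + 108475/2469102·(-2021/585) = 16915180/144442467 ≠ 1/8
b·Ac²: 5918168/55554795·(-1575/676) + 108475/2469102·10705/2028 = -6276185/385179912 ≠ 1/12
b·A²c: 108475/2469102·35/13 = 3796625/32098326 ≠ 1/24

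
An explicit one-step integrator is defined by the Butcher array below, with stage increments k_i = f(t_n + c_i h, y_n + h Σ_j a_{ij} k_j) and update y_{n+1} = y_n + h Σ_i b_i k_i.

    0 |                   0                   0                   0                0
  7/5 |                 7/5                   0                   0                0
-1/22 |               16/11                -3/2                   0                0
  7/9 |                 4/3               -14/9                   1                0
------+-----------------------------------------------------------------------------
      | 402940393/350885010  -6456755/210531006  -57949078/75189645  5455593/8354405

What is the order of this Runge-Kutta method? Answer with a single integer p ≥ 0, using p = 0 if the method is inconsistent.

3

b = (402940393/350885010, -6456755/210531006, -57949078/75189645, 5455593/8354405)
c = (0, 7/5, -1/22, 7/9)
Ac = (0, 0, -21/10, -2201/990)
Σ b_i: 402940393/350885010·1 + (-6456755/210531006)·1 + (-57949078/75189645)·1 + 5455593/8354405·1 = 1 ✓
b·c: (-6456755/210531006)·7/5 + (-57949078/75189645)·(-1/22) + 5455593/8354405·7/9 = 1/2 ✓
b·c²: (-6456755/210531006)·49/25 + (-57949078/75189645)·1/484 + 5455593/8354405·49/81 = 1/3 ✓
b·Ac: (-57949078/75189645)·(-21/10) + 5455593/8354405·(-2201/990) = 1/6 ✓
b·c³: (-6456755/210531006)·343/125 + (-57949078/75189645)·(-1/10648) + 5455593/8354405·343/729 = 111866009/501264300 ≠ 1/4 ⇒ order 3.
b·(c∘Ac): (-57949078/75189645)·21/220 + 5455593/8354405·(-15407/8910) = -150724763/125316075 ≠ 1/8
b·Ac²: (-57949078/75189645)·(-147/50) + 5455593/8354405·(-331799/108900) = 1523152721/5513907300 ≠ 1/12
b·A²c: 5455593/8354405·(-21/10) = -114567453/83544050 ≠ 1/24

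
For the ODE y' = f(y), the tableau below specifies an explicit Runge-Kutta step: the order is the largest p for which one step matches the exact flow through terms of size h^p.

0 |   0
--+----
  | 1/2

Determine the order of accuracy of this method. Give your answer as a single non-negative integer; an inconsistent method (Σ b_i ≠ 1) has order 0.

b = (1/2)
c = (0)
Σ b_i: 1/2·1 = 1/2 ≠ 1 ⇒ order 0.

0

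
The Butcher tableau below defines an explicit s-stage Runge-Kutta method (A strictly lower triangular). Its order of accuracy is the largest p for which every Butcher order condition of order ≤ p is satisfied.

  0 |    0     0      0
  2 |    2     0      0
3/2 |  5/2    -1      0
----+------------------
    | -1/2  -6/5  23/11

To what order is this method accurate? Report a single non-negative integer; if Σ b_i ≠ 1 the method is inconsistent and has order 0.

0

b = (-1/2, -6/5, 23/11)
c = (0, 2, 3/2)
Ac = (0, 0, -2)
Σ b_i: (-1/2)·1 + (-6/5)·1 + 23/11·1 = 43/110 ≠ 1 ⇒ order 0.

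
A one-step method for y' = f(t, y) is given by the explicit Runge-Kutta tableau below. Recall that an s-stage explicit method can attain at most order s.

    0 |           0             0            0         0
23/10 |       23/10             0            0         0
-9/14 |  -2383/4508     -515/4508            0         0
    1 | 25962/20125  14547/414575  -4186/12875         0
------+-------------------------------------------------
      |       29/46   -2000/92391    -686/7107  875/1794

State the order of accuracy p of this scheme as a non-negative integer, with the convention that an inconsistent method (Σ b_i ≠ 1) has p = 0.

b = (29/46, -2000/92391, -686/7107, 875/1794)
c = (0, 23/10, -9/14, 1)
Ac = (0, 0, -103/392, 507/1750)
Σ b_i: 29/46·1 + (-2000/92391)·1 + (-686/7107)·1 + 875/1794·1 = 1 ✓
b·c: (-2000/92391)·23/10 + (-686/7107)·(-9/14) + 875/1794·1 = 1/2 ✓
b·c²: (-2000/92391)·529/100 + (-686/7107)·81/196 + 875/1794·1 = 1/3 ✓
b·Ac: (-686/7107)·(-103/392) + 875/1794·507/1750 = 1/6 ✓
b·c³: (-2000/92391)·12167/1000 + (-686/7107)·(-729/2744) + 875/1794·1 = 1/4 ✓
b·(c∘Ac): (-686/7107)·927/5488 + 875/1794·507/1750 = 1/8 ✓
b·Ac²: (-686/7107)·(-2369/3920) + 875/1794·897/17500 = 1/12 ✓
b·A²c: 875/1794·299/3500 = 1/24 ✓; 4 stages ⇒ order 4.

4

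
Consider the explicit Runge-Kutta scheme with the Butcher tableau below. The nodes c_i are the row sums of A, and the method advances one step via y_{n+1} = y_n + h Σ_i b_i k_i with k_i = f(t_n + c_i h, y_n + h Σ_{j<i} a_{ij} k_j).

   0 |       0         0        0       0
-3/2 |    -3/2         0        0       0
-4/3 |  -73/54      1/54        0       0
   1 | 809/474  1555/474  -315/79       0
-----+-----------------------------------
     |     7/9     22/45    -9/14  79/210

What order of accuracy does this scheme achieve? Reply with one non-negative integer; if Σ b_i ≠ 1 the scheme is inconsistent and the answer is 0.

4

b = (7/9, 22/45, -9/14, 79/210)
c = (0, -3/2, -4/3, 1)
Ac = (0, 0, -1/36, 125/316)
Σ b_i: 7/9·1 + 22/45·1 + (-9/14)·1 + 79/210·1 = 1 ✓
b·c: 22/45·(-3/2) + (-9/14)·(-4/3) + 79/210·1 = 1/2 ✓
b·c²: 22/45·9/4 + (-9/14)·16/9 + 79/210·1 = 1/3 ✓
b·Ac: (-9/14)·(-1/36) + 79/210·125/316 = 1/6 ✓
b·c³: 22/45·(-27/8) + (-9/14)·(-64/27) + 79/210·1 = 1/4 ✓
b·(c∘Ac): (-9/14)·1/27 + 79/210·125/316 = 1/8 ✓
b·Ac²: (-9/14)·1/24 + 79/210·185/632 = 1/12 ✓
b·A²c: 79/210·35/316 = 1/24 ✓; 4 stages ⇒ order 4.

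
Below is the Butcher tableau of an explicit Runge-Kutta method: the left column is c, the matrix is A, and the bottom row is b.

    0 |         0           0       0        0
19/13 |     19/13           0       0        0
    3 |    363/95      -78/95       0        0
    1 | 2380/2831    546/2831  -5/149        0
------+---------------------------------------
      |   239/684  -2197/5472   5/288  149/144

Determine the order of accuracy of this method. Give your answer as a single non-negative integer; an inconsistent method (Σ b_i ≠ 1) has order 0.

4

b = (239/684, -2197/5472, 5/288, 149/144)
c = (0, 19/13, 3, 1)
Ac = (0, 0, -6/5, 27/149)
Σ b_i: 239/684·1 + (-2197/5472)·1 + 5/288·1 + 149/144·1 = 1 ✓
b·c: (-2197/5472)·19/13 + 5/288·3 + 149/144·1 = 1/2 ✓
b·c²: (-2197/5472)·361/169 + 5/288·9 + 149/144·1 = 1/3 ✓
b·Ac: 5/288·(-6/5) + 149/144·27/149 = 1/6 ✓
b·c³: (-2197/5472)·6859/2197 + 5/288·27 + 149/144·1 = 1/4 ✓
b·(c∘Ac): 5/288·(-18/5) + 149/144·27/149 = 1/8 ✓
b·Ac²: 5/288·(-114/65) + 149/144·213/1937 = 1/12 ✓
b·A²c: 149/144·6/149 = 1/24 ✓; 4 stages ⇒ order 4.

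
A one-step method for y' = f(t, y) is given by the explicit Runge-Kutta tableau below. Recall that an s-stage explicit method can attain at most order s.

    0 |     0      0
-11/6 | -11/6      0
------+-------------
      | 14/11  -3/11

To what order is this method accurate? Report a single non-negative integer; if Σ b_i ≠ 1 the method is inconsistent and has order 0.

2

b = (14/11, -3/11)
c = (0, -11/6)
Σ b_i: 14/11·1 + (-3/11)·1 = 1 ✓
b·c: (-3/11)·(-11/6) = 1/2 ✓; 2 stages ⇒ order 2.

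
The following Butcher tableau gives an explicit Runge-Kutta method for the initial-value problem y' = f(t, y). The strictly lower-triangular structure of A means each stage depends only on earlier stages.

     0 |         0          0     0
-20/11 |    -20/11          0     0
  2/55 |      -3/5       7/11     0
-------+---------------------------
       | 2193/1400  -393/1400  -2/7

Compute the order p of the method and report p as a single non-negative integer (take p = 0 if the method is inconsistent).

b = (2193/1400, -393/1400, -2/7)
c = (0, -20/11, 2/55)
Ac = (0, 0, -140/121)
Σ b_i: 2193/1400·1 + (-393/1400)·1 + (-2/7)·1 = 1 ✓
b·c: (-393/1400)·(-20/11) + (-2/7)·2/55 = 1/2 ✓
b·c²: (-393/1400)·400/121 + (-2/7)·4/3025 = -19658/21175 ≠ 1/3 ⇒ order 2.
b·Ac: (-2/7)·(-140/121) = 40/121 ≠ 1/6

2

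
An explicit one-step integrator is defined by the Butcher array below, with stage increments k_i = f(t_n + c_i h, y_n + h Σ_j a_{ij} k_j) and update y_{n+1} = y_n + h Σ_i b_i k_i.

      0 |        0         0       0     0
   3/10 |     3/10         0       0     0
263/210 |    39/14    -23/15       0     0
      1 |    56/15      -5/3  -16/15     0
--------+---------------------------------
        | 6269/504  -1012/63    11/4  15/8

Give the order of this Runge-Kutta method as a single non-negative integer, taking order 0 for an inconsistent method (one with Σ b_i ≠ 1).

b = (6269/504, -1012/63, 11/4, 15/8)
c = (0, 3/10, 263/210, 1)
Ac = (0, 0, -23/50, -5783/3150)
Σ b_i: 6269/504·1 + (-1012/63)·1 + 11/4·1 + 15/8·1 = 1 ✓
b·c: (-1012/63)·3/10 + 11/4·263/210 + 15/8·1 = 1/2 ✓
b·c²: (-1012/63)·9/100 + 11/4·69169/44100 + 15/8·1 = 167317/35280 ≠ 1/3 ⇒ order 2.
b·Ac: 11/4·(-23/50) + 15/8·(-5783/3150) = -39541/8400 ≠ 1/6

2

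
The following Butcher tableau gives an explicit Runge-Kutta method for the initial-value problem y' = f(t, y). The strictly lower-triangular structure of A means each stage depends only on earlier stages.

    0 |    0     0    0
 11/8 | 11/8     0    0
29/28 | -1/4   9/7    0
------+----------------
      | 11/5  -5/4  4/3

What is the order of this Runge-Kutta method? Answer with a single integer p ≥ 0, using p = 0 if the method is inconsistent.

0

b = (11/5, -5/4, 4/3)
c = (0, 11/8, 29/28)
Ac = (0, 0, 99/56)
Σ b_i: 11/5·1 + (-5/4)·1 + 4/3·1 = 137/60 ≠ 1 ⇒ order 0.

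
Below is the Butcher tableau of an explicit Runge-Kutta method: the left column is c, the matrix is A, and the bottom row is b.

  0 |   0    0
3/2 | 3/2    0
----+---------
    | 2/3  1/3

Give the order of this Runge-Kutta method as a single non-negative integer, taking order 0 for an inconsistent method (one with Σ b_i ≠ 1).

2

b = (2/3, 1/3)
c = (0, 3/2)
Σ b_i: 2/3·1 + 1/3·1 = 1 ✓
b·c: 1/3·3/2 = 1/2 ✓; 2 stages ⇒ order 2.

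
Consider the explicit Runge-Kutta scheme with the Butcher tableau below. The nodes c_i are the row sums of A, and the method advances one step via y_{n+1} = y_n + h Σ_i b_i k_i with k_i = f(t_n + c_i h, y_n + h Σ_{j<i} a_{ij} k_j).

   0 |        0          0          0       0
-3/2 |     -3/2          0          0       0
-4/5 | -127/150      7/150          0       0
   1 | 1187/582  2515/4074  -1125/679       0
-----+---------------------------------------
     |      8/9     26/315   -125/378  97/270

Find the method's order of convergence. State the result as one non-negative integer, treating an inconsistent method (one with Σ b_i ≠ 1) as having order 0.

b = (8/9, 26/315, -125/378, 97/270)
c = (0, -3/2, -4/5, 1)
Ac = (0, 0, -7/100, 155/388)
Σ b_i: 8/9·1 + 26/315·1 + (-125/378)·1 + 97/270·1 = 1 ✓
b·c: 26/315·(-3/2) + (-125/378)·(-4/5) + 97/270·1 = 1/2 ✓
b·c²: 26/315·9/4 + (-125/378)·16/25 + 97/270·1 = 1/3 ✓
b·Ac: (-125/378)·(-7/100) + 97/270·155/388 = 1/6 ✓
b·c³: 26/315·(-27/8) + (-125/378)·(-64/125) + 97/270·1 = 1/4 ✓
b·(c∘Ac): (-125/378)·7/125 + 97/270·155/388 = 1/8 ✓
b·Ac²: (-125/378)·21/200 + 97/270·255/776 = 1/12 ✓
b·A²c: 97/270·45/388 = 1/24 ✓; 4 stages ⇒ order 4.

4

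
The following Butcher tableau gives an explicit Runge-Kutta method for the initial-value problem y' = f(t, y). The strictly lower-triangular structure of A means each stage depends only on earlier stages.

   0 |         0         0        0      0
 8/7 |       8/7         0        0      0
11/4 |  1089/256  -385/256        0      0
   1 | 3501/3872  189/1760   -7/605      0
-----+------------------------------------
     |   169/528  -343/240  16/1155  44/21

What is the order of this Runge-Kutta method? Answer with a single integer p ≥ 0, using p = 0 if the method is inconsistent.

b = (169/528, -343/240, 16/1155, 44/21)
c = (0, 8/7, 11/4, 1)
Ac = (0, 0, -55/32, 1/11)
Σ b_i: 169/528·1 + (-343/240)·1 + 16/1155·1 + 44/21·1 = 1 ✓
b·c: (-343/240)·8/7 + 16/1155·11/4 + 44/21·1 = 1/2 ✓
b·c²: (-343/240)·64/49 + 16/1155·121/16 + 44/21·1 = 1/3 ✓
b·Ac: 16/1155·(-55/32) + 44/21·1/11 = 1/6 ✓
b·c³: (-343/240)·512/343 + 16/1155·1331/64 + 44/21·1 = 1/4 ✓
b·(c∘Ac): 16/1155·(-605/128) + 44/21·1/11 = 1/8 ✓
b·Ac²: 16/1155·(-55/28) + 44/21·65/1232 = 1/12 ✓
b·A²c: 44/21·7/352 = 1/24 ✓; 4 stages ⇒ order 4.

4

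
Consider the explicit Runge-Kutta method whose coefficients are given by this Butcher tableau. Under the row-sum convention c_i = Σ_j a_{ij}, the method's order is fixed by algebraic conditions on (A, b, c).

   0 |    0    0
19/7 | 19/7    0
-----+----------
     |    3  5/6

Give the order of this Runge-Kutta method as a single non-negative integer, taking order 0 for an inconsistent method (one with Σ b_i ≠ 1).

0

b = (3, 5/6)
c = (0, 19/7)
Σ b_i: 3·1 + 5/6·1 = 23/6 ≠ 1 ⇒ order 0.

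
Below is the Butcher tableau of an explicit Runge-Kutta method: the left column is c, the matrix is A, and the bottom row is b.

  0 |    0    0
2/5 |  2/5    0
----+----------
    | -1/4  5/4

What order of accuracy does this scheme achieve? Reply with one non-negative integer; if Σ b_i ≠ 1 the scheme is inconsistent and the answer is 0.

b = (-1/4, 5/4)
c = (0, 2/5)
Σ b_i: (-1/4)·1 + 5/4·1 = 1 ✓
b·c: 5/4·2/5 = 1/2 ✓; 2 stages ⇒ order 2.

2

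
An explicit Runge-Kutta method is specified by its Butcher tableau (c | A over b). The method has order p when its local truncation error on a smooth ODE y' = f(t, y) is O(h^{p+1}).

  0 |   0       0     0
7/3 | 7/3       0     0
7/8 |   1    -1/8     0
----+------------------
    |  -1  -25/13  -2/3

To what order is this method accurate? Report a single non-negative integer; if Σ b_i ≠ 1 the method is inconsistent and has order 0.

0

b = (-1, -25/13, -2/3)
c = (0, 7/3, 7/8)
Ac = (0, 0, -7/24)
Σ b_i: (-1)·1 + (-25/13)·1 + (-2/3)·1 = -140/39 ≠ 1 ⇒ order 0.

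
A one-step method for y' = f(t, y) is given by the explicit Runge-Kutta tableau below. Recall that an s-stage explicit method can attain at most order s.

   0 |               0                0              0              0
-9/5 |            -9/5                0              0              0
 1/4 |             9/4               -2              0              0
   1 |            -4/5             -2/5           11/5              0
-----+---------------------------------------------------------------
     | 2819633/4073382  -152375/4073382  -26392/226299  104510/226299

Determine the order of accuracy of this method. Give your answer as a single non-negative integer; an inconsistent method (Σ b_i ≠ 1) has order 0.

3

b = (2819633/4073382, -152375/4073382, -26392/226299, 104510/226299)
c = (0, -9/5, 1/4, 1)
Ac = (0, 0, 18/5, 127/100)
Σ b_i: 2819633/4073382·1 + (-152375/4073382)·1 + (-26392/226299)·1 + 104510/226299·1 = 1 ✓
b·c: (-152375/4073382)·(-9/5) + (-26392/226299)·1/4 + 104510/226299·1 = 1/2 ✓
b·c²: (-152375/4073382)·81/25 + (-26392/226299)·1/16 + 104510/226299·1 = 1/3 ✓
b·Ac: (-26392/226299)·18/5 + 104510/226299·127/100 = 1/6 ✓
b·c³: (-152375/4073382)·(-729/125) + (-26392/226299)·1/64 + 104510/226299·1 = 1227737/1810392 ≠ 1/4 ⇒ order 3.
b·(c∘Ac): (-26392/226299)·9/10 + 104510/226299·127/100 = 1089749/2262990 ≠ 1/8
b·Ac²: (-26392/226299)·(-162/25) + 104510/226299·(-2317/2000) = 1997813/9051960 ≠ 1/12
b·A²c: 104510/226299·198/25 = 1379532/377165 ≠ 1/24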